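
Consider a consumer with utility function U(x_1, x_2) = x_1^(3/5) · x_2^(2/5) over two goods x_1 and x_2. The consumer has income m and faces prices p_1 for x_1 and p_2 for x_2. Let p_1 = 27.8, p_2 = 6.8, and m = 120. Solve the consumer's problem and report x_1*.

The MRS is (3/2)·x_2/x_1. Set MRS = p_1/p_2.
So 0.6·p_2·x_2 = 0.4·p_1·x_1; combined with the budget, a share 0.6 of income goes to x_1.
Demand: x_1*(p_1,p_2,m) = 0.6·m/p_1 and x_2* = 0.4·m/p_2.
At p_1=27.8, p_2=6.8, m=120: x_1* = 0.6·120/27.8 = 2.5899.

x_1* = 2.5899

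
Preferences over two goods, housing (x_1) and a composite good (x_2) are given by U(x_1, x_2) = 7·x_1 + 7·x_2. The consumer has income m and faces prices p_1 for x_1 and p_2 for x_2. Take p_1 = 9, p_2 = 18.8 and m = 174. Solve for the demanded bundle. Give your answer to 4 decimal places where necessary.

Linear utility — the consumer picks whichever good has higher MU/price: 7/9 = 0.7778 vs 7/18.8 = 0.3723.
x_1 gives more utility per dollar, so spend all income on x_1: x_1* = m/p_1, x_2* = 0.
Numerically: x_1* = 19.3333, x_2* = 0.

x_1* = 19.3333, x_2* = 0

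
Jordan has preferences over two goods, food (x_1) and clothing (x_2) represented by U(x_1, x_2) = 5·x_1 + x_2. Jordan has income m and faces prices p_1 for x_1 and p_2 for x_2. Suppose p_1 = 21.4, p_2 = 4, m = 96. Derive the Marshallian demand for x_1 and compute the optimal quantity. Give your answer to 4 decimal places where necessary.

Numerically: x_1* = 0, x_2* = 24.

x_1* = 0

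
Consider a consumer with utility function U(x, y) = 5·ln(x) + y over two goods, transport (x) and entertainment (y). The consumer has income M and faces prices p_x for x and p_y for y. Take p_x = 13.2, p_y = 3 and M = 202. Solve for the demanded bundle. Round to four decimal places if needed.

MU_x = 5/x, MU_y = 1. Tangency: 5/x = p_x/p_y.
So x*(p_x,p_y) = 5·p_y/p_x, independent of income; and y* = (M − 5·p_y)/p_y.
At the given prices: x* = 5·3/13.2 = 1.1364, and y* = 62.3333.

x* = 1.1364, y* = 62.3333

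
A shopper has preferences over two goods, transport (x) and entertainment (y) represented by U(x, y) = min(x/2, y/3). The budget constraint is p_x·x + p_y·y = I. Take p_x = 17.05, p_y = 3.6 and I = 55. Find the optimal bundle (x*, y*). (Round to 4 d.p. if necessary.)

x* = 2.4499, y* = 3.6748

Leontief preferences: the optimum is at the kink where x/2 = y/3, i.e. y = (3/2)·x.
Budget: p_x·x + p_y·(3/2)·x = I, so (2·p_x + 3·p_y)·x = 2·I.
Demand: x*(p_x,p_y,I) = 2·I/(2·p_x + 3·p_y), y* = 3·I/(2·p_x + 3·p_y).
Here 2·17.05 + 3·3.6 = 44.9, giving x* = 2.4499 and y* = 3.6748.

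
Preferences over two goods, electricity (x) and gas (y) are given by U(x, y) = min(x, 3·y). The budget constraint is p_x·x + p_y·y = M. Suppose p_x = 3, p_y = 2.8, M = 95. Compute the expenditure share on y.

Leontief preferences: the optimum is at the kink where x/3 = y/1, i.e. y = (1/3)·x.
Budget: p_x·x + p_y·(1/3)·x = M, so (3·p_x + p_y)·x = 3·M.
Demand: x*(p_x,p_y,M) = 3·M/(3·p_x + p_y), y* = M/(3·p_x + p_y).
Here 3·3 + 2.8 = 11.8, giving x* = 24.1525 and y* = 8.0508.
Expenditure on y: 2.8·8.0508 = 22.5424; share = 0.2373.

share on y = 0.2373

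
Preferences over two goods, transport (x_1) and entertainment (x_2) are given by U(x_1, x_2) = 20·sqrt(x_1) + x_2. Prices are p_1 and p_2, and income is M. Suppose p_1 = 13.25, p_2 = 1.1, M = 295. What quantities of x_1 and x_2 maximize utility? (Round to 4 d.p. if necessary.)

x_1* = 0.6892, x_2* = 259.8799

Utility is quasi-linear in x_2; the FOC for x_1 is 10/√x_1 = p_1/p_2.
Solve: √x_1 = 10·p_2/p_1, so x_1*(p_1,p_2) = (10·p_2/p_1)², and x_2* = (M − p_1·x_1*)/p_2.
Plugging in: x_1* = (10·1.1/13.25)² = 0.6892, x_2* = 259.8799.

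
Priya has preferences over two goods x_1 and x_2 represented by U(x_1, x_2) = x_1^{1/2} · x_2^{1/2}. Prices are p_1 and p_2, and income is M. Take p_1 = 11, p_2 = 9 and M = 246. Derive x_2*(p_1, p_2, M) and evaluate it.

x_2* = 13.6667

The MRS is x_2/x_1. Set MRS = p_1/p_2.
So 0.5·p_2·x_2 = 0.5·p_1·x_1; combined with the budget, a share 0.5 of income goes to x_1.
Demand: x_1*(p_1,p_2,M) = 0.5·M/p_1 and x_2* = 0.5·M/p_2.
At p_1=11, p_2=9, M=246: x_2* = 0.5·246/9 = 13.6667.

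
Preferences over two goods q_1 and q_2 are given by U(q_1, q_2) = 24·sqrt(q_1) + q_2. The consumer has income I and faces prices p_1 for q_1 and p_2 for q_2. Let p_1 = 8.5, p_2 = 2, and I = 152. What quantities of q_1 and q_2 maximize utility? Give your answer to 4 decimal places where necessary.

q_1* = 7.9723, q_2* = 42.1176

MU_q_1 = 12/√q_1, MU_q_2 = 1. Tangency: 12/√q_1 = p_1/p_2.
Solve: √q_1 = 12·p_2/p_1, so q_1*(p_1,p_2) = (12·p_2/p_1)², and q_2* = (I − p_1·q_1*)/p_2.
Plugging in: q_1* = (12·2/8.5)² = 7.9723, q_2* = 42.1176.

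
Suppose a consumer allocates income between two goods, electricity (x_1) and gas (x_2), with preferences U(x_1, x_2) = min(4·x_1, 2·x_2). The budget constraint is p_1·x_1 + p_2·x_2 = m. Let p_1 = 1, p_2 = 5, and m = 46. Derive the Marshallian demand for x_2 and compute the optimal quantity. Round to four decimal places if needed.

x_2* = 8.3636

With perfect complements, no substitution: consume in ratio x_1:x_2 = 2:4.
Budget: p_1·x_1 + p_2·2·x_1 = m, so (2·p_1 + 4·p_2)·x_1 = 2·m.
Demand: x_1*(p_1,p_2,m) = 2·m/(2·p_1 + 4·p_2), x_2* = 4·m/(2·p_1 + 4·p_2).
Here 2·1 + 4·5 = 22, giving x_2* = 8.3636.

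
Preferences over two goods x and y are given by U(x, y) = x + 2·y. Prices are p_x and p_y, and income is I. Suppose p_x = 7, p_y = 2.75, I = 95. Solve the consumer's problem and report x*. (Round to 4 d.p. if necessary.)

Perfect substitutes: compare marginal utility per dollar. 1/p_x vs 2/p_y → 0.1429 vs 0.7273.
y gives more utility per dollar, so spend all income on y: y* = I/p_y, x* = 0.
Numerically: x* = 0, y* = 34.5455.

x* = 0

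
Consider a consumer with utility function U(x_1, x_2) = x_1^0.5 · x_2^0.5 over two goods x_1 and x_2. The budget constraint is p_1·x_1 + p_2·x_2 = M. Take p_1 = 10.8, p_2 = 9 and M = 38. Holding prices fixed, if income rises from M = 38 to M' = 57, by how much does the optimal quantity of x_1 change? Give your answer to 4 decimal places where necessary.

MU_x_1/MU_x_2 = (0.5·x_2)/(0.5·x_1); tangency sets this equal to p_1/p_2.
So 0.5·p_2·x_2 = 0.5·p_1·x_1; combined with the budget, a share 0.5 of income goes to x_1.
Demand: x_1*(p_1,p_2,M) = 0.5·M/p_1 and x_2* = 0.5·M/p_2.
At p_1=10.8, p_2=9, M=38: x_1* = 0.5·38/10.8 = 1.7593.
At M' = 57: x_1* = 2.6389. Change: 2.6389 − 1.7593 = 0.8796.

Δx_1* = 0.8796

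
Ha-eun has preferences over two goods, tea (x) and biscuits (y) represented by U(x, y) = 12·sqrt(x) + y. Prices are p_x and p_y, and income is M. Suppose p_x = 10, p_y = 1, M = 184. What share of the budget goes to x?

Set MRS = p_x/p_y: 6·x^(−1/2) = p_x/p_y.
Thus x* = (6·p_y/p_x)² — independent of M — with the rest of income spent on y.
Plugging in: x* = (6·1/10)² = 0.36, y* = 180.4.
Expenditure on x: 10·0.36 = 3.6; share = 0.0196.

share on x = 0.0196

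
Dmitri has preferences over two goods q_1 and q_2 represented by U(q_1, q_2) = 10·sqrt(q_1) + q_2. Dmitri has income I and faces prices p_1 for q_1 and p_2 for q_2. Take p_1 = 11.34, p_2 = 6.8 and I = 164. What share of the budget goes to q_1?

MU_q_1 = 5/√q_1, MU_q_2 = 1. Tangency: 5/√q_1 = p_1/p_2.
Solve: √q_1 = 5·p_2/p_1, so q_1*(p_1,p_2) = (5·p_2/p_1)², and q_2* = (I − p_1·q_1*)/p_2.
Plugging in: q_1* = (5·6.8/11.34)² = 8.9894, q_2* = 9.1265.
Expenditure on q_1: 11.34·8.9894 = 101.94; share = 0.6216.

share on q_1 = 0.6216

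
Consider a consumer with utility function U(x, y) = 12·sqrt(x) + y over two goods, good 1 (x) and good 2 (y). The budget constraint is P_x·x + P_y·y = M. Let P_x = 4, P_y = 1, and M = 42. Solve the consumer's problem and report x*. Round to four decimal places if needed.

Utility is quasi-linear in y; the FOC for x is 6/√x = P_x/P_y.
Thus x* = (6·P_y/P_x)² — independent of M — with the rest of income spent on y.
Plugging in: x* = (6·1/4)² = 2.25.

x* = 2.25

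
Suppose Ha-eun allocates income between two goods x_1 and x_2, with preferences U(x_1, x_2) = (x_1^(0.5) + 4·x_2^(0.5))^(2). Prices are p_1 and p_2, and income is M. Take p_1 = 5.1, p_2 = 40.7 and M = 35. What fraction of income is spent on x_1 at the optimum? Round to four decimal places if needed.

share on x_1 = 0.3328

MRS = MU_x_1/MU_x_2 = (1/4)·(x_2/x_1)^(0.5). Set equal to p_1/p_2.
Solve for the ratio: x_2/x_1 = [4·p_1/p_2]^(2).
With the ratio pinned down, the budget gives x_1* = M/(p_1 + p_2·(x_2/x_1)) and x_2* = (x_2/x_1)·x_1*.
Numerically x_2/x_1 = 0.25123, so x_1* = 35/(5.1 + 40.7·0.25123) = 2.2838 and x_2* = 0.25123·2.2838 = 0.5738.
Expenditure on x_1: 5.1·2.2838 = 11.6476; share = 0.3328.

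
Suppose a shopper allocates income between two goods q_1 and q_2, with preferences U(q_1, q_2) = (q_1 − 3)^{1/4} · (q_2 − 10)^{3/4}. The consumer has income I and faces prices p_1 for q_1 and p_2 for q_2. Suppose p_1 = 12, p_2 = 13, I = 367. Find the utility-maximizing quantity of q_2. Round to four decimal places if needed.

q_2* = 21.5962

Let q_1' = q_1−3, q_2' = q_2−10. MRS = (1/3)·q_2'/q_1' = p_1/p_2.
After buying the subsistence bundle (3, 10), a share 0.25 of the remaining income goes to q_1: q_1* = 3 + 0.25·(I − 3p_1 − 10p_2)/p_1.
Discretionary income = 367 − 3·12 − 10·13 = 201; q_2* = 10 + 0.75·201/13 = 21.5962.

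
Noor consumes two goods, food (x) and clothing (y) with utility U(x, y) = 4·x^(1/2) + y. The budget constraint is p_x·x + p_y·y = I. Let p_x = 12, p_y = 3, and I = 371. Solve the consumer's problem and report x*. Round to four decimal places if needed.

x* = 0.25

MU_x = 2/√x, MU_y = 1. Tangency: 2/√x = p_x/p_y.
Thus x* = (2·p_y/p_x)² — independent of I — with the rest of income spent on y.
Plugging in: x* = (2·3/12)² = 0.25.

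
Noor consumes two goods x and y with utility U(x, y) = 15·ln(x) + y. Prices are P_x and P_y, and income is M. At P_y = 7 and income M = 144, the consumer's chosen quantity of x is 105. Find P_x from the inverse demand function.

P_x = 1

MU_x = 15/x, MU_y = 1. Tangency: 15/x = P_x/P_y.
So x*(P_x,P_y) = 15·P_y/P_x, independent of income; and y* = (M − 15·P_y)/P_y.
Set x* = 105 in the demand function and solve for P_x: P_x = 1.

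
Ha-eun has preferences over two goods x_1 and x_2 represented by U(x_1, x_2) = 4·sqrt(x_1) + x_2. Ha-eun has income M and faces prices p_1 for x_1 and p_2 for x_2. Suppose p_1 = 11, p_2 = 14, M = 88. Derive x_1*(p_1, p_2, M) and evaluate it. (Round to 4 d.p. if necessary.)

Utility is quasi-linear in x_2; the FOC for x_1 is 2/√x_1 = p_1/p_2.
Thus x_1* = (2·p_2/p_1)² — independent of M — with the rest of income spent on x_2.
Plugging in: x_1* = (2·14/11)² = 6.4793.

x_1* = 6.4793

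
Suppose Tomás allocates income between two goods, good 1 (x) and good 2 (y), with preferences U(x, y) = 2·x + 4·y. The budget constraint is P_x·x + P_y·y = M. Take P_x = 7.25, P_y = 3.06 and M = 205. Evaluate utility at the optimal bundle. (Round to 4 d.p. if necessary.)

V = 267.9739

Linear utility — the consumer picks whichever good has higher MU/price: 2/7.25 = 0.2759 vs 4/3.06 = 1.3072.
y gives more utility per dollar, so spend all income on y: y* = M/P_y, x* = 0.
Numerically: x* = 0, y* = 66.9935.
Utility at the optimum: U(0, 66.9935) = 267.9739.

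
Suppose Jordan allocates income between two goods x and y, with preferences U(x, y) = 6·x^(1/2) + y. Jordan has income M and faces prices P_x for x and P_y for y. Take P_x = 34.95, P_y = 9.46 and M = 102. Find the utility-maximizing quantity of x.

Set MRS = P_x/P_y: 3·x^(−1/2) = P_x/P_y.
Thus x* = (3·P_y/P_x)² — independent of M — with the rest of income spent on y.
Plugging in: x* = (3·9.46/34.95)² = 0.6594.

x* = 0.6594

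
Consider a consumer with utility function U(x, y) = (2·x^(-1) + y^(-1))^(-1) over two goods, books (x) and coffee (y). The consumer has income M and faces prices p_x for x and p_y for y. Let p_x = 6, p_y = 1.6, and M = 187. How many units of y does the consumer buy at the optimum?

MU_x ∝ 2·x^(-2), MU_y ∝ y^(-2), so MRS = 2·(y/x)^(2) = p_x/p_y.
Solve for the ratio: y/x = [(1/2)·p_x/p_y]^(0.5).
With the ratio pinned down, the budget gives x* = M/(p_x + p_y·(y/x)) and y* = (y/x)·x*.
Numerically y/x = 1.369306, so x* = 187/(6 + 1.6·1.369306) = 22.8302 and y* = 1.369306·22.8302 = 31.2616.

y* = 31.2616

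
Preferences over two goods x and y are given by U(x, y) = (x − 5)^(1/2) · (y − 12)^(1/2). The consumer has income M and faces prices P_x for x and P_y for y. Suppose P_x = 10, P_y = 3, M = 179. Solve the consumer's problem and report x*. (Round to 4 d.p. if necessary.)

MRS = (y−12)/(x−5). Tangency with P_x/P_y gives y−12 = (P_x/P_y)·(x−5).
Substituting into the budget: x* = 5 + 0.5·(M − 5·P_x − 12·P_y)/P_x, and y* = 12 + 0.5·(…)/P_y.
Discretionary income = 179 − 5·10 − 12·3 = 93; x* = 5 + 0.5·93/10 = 9.65.

x* = 9.65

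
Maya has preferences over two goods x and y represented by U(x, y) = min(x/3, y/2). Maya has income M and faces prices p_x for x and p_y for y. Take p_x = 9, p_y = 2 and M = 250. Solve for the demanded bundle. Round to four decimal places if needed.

Leontief preferences: the optimum is at the kink where x/3 = y/2, i.e. y = (2/3)·x.
Budget: p_x·x + p_y·(2/3)·x = M, so (3·p_x + 2·p_y)·x = 3·M.
Demand: x*(p_x,p_y,M) = 3·M/(3·p_x + 2·p_y), y* = 2·M/(3·p_x + 2·p_y).
Here 3·9 + 2·2 = 31, giving x* = 24.1935 and y* = 16.129.

x* = 24.1935, y* = 16.129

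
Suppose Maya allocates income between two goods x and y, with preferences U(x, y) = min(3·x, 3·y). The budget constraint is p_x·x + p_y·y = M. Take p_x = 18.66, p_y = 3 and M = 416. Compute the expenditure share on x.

share on x = 0.8615

With perfect complements, no substitution: consume in ratio x:y = 3:3.
Budget: p_x·x + p_y·x = M, so (3·p_x + 3·p_y)·x = 3·M.
Demand: x*(p_x,p_y,M) = 3·M/(3·p_x + 3·p_y), y* = 3·M/(3·p_x + 3·p_y).
Here 3·18.66 + 3·3 = 64.98, giving x* = 19.2059 and y* = 19.2059.
Expenditure on x: 18.66·19.2059 = 358.3823; share = 0.8615.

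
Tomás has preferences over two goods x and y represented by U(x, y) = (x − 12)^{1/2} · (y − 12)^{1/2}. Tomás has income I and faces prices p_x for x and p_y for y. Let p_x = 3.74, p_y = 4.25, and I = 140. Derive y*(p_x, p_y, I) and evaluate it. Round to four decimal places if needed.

y* = 17.1906

After buying the subsistence bundle (12, 12), a share 0.5 of the remaining income goes to x: x* = 12 + 0.5·(I − 12p_x − 12p_y)/p_x.
Discretionary income = 140 − 12·3.74 − 12·4.25 = 44.12; y* = 12 + 0.5·44.12/4.25 = 17.1906.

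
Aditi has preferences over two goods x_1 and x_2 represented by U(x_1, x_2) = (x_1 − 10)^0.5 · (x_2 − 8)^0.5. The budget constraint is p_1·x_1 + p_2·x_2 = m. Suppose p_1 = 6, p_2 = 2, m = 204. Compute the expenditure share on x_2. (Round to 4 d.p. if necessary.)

Let x_1' = x_1−10, x_2' = x_2−8. MRS = x_2'/x_1' = p_1/p_2.
After buying the subsistence bundle (10, 8), a share 0.5 of the remaining income goes to x_1: x_1* = 10 + 0.5·(m − 10p_1 − 8p_2)/p_1.
Discretionary income = 204 − 10·6 − 8·2 = 128; x_1* = 10 + 0.5·128/6 = 20.6667; x_2* = 8 + 0.5·128/2 = 40.
Expenditure on x_2: 2·40 = 80; share = 0.3922.

share on x_2 = 0.3922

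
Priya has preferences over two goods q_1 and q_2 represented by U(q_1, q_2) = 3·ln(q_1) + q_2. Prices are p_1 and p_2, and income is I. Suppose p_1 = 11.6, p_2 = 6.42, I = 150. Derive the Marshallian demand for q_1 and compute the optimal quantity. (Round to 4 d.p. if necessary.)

Set MRS = p_1/p_2: (3/q_1)/1 = p_1/p_2.
So q_1*(p_1,p_2) = 3·p_2/p_1, independent of income; and q_2* = (I − 3·p_2)/p_2.
At the given prices: q_1* = 3·6.42/11.6 = 1.6603.

q_1* = 1.6603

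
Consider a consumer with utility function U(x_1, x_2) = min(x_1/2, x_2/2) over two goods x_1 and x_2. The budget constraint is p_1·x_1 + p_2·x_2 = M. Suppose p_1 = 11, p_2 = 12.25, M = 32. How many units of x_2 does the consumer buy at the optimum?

Demand: x_1*(p_1,p_2,M) = 2·M/(2·p_1 + 2·p_2), x_2* = 2·M/(2·p_1 + 2·p_2).
Here 2·11 + 2·12.25 = 46.5, giving x_2* = 1.3763.

x_2* = 1.3763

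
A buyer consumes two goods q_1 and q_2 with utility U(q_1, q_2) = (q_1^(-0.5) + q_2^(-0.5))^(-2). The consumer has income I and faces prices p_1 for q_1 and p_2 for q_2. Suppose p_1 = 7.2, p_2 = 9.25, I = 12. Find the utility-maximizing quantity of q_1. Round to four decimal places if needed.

MRS = MU_q_1/MU_q_2 = (q_2/q_1)^(1.5). Set equal to p_1/p_2.
Solve for the ratio: q_2/q_1 = [p_1/p_2]^(2/3).
With the ratio pinned down, the budget gives q_1* = I/(p_1 + p_2·(q_2/q_1)) and q_2* = (q_2/q_1)·q_1*.
Numerically q_2/q_1 = 0.846176, so q_1* = 12/(7.2 + 9.25·0.846176) = 0.7986.

q_1* = 0.7986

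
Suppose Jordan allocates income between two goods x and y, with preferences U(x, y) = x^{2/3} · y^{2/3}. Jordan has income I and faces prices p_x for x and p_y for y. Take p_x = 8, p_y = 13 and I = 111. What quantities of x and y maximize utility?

x* = 6.9375, y* = 4.2692

The MRS is y/x. Set MRS = p_x/p_y.
So 2/3·p_y·y = 2/3·p_x·x; combined with the budget, a share 0.5 of income goes to x.
Demand: x*(p_x,p_y,I) = 0.5·I/p_x and y* = 0.5·I/p_y.
At p_x=8, p_y=13, I=111: x* = 0.5·111/8 = 6.9375, y* = 4.2692.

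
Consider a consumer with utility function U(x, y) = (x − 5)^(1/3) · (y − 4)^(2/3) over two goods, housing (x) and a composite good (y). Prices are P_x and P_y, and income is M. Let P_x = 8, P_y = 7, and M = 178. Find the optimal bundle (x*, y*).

Substituting into the budget: x* = 5 + 1/3·(M − 5·P_x − 4·P_y)/P_x, and y* = 4 + 2/3·(…)/P_y.
Discretionary income = 178 − 5·8 − 4·7 = 110; x* = 5 + 1/3·110/8 = 9.5833; y* = 4 + 2/3·110/7 = 14.4762.

x* = 9.5833, y* = 14.4762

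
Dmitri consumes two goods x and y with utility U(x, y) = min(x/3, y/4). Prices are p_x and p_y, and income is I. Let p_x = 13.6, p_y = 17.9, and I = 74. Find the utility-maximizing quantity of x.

x* = 1.9751

With perfect complements, no substitution: consume in ratio x:y = 3:4.
Budget: p_x·x + p_y·(4/3)·x = I, so (3·p_x + 4·p_y)·x = 3·I.
Demand: x*(p_x,p_y,I) = 3·I/(3·p_x + 4·p_y), y* = 4·I/(3·p_x + 4·p_y).
Here 3·13.6 + 4·17.9 = 112.4, giving x* = 1.9751.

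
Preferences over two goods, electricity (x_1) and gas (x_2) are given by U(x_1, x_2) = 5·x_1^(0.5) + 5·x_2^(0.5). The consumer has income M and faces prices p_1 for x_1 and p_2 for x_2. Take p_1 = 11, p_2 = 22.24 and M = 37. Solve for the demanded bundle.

MRS = MU_x_1/MU_x_2 = (x_2/x_1)^(0.5). Set equal to p_1/p_2.
Hence x_2/x_1 = (p_1/p_2)^(1/(0.5)), i.e. raised to the 2 power.
Substitute x_2 = (x_2/x_1)·x_1 into the budget: x_1* = M/(p_1 + p_2·(x_2/x_1)).
Numerically x_2/x_1 = 0.244633, so x_1* = 37/(11 + 22.24·0.244633) = 2.2505 and x_2* = 0.244633·2.2505 = 0.5506.

x_1* = 2.2505, x_2* = 0.5506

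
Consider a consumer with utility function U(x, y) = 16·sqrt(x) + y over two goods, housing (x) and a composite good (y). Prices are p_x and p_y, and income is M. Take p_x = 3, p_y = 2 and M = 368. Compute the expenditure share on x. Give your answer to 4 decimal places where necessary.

Set MRS = p_x/p_y: 8·x^(−1/2) = p_x/p_y.
Thus x* = (8·p_y/p_x)² — independent of M — with the rest of income spent on y.
Plugging in: x* = (8·2/3)² = 28.4444, y* = 141.3333.
Expenditure on x: 3·28.4444 = 85.3333; share = 0.2319.

share on x = 0.2319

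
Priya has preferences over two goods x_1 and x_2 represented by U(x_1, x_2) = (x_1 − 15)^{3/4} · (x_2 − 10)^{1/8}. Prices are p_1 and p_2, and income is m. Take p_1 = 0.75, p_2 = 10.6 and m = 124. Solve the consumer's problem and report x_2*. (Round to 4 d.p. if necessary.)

Let x_1' = x_1−15, x_2' = x_2−10. MRS = 6·x_2'/x_1' = p_1/p_2.
Substituting into the budget: x_1* = 15 + 6/7·(m − 15·p_1 − 10·p_2)/p_1, and x_2* = 10 + 1/7·(…)/p_2.
Discretionary income = 124 − 15·0.75 − 10·10.6 = 6.75; x_2* = 10 + 1/7·6.75/10.6 = 10.091.

x_2* = 10.091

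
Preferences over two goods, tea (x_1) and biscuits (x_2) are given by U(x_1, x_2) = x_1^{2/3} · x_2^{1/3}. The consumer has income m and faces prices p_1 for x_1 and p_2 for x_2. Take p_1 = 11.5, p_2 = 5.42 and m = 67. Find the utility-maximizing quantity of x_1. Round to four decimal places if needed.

The MRS is 2·x_2/x_1. Set MRS = p_1/p_2.
Rearranging, p_2·x_2 = (1/2)·p_1·x_1. Substituting into the budget gives p_1·x_1·(1 + (1/2)) = m.
Demand: x_1*(p_1,p_2,m) = 2/3·m/p_1 and x_2* = 1/3·m/p_2.
At p_1=11.5, p_2=5.42, m=67: x_1* = 2/3·67/11.5 = 3.8841.

x_1* = 3.8841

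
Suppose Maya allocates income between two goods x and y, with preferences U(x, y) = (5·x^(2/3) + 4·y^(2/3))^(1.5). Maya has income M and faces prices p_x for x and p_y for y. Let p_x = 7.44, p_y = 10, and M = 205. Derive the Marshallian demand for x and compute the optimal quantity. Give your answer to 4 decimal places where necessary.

x* = 21.4692

With the ratio pinned down, the budget gives x* = M/(p_x + p_y·(y/x)) and y* = (y/x)·x*.
Numerically y/x = 0.210857, so x* = 205/(7.44 + 10·0.210857) = 21.4692.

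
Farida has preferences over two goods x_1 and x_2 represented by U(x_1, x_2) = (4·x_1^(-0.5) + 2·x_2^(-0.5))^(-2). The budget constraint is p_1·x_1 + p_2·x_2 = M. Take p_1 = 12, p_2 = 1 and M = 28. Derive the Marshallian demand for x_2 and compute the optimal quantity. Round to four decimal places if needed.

x_2* = 6.042

From the CES first-order condition, 2·(x_2/x_1)^(1.5) = p_1/p_2.
Solve for the ratio: x_2/x_1 = [(1/2)·p_1/p_2]^(2/3).
With the ratio pinned down, the budget gives x_1* = M/(p_1 + p_2·(x_2/x_1)) and x_2* = (x_2/x_1)·x_1*.
Numerically x_2/x_1 = 3.301927, so x_1* = 28/(12 + 1·3.301927) = 1.8298 and x_2* = 3.301927·1.8298 = 6.042.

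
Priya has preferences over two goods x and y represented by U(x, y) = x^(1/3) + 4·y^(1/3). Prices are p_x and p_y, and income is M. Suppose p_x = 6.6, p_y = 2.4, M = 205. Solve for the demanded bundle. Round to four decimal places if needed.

x* = 2.1772, y* = 79.4294

MU_x ∝ x^(-2/3), MU_y ∝ 4·y^(-2/3), so MRS = (1/4)·(y/x)^(2/3) = p_x/p_y.
Solve for the ratio: y/x = [4·p_x/p_y]^(1.5).
With the ratio pinned down, the budget gives x* = M/(p_x + p_y·(y/x)) and y* = (y/x)·x*.
Numerically y/x = 36.482873, so x* = 205/(6.6 + 2.4·36.482873) = 2.1772 and y* = 36.482873·2.1772 = 79.4294.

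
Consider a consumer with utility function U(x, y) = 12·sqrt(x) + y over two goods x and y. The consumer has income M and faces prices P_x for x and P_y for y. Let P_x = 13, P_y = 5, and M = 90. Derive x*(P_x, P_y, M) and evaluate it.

Utility is quasi-linear in y; the FOC for x is 6/√x = P_x/P_y.
Thus x* = (6·P_y/P_x)² — independent of M — with the rest of income spent on y.
Plugging in: x* = (6·5/13)² = 5.3254.

x* = 5.3254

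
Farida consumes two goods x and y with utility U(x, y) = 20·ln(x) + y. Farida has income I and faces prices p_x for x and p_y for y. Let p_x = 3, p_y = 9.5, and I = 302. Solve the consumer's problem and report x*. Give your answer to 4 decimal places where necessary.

x* = 63.3333

MU_x = 20/x, MU_y = 1. Tangency: 20/x = p_x/p_y.
So x*(p_x,p_y) = 20·p_y/p_x, independent of income; and y* = (I − 20·p_y)/p_y.
At the given prices: x* = 20·9.5/3 = 63.3333.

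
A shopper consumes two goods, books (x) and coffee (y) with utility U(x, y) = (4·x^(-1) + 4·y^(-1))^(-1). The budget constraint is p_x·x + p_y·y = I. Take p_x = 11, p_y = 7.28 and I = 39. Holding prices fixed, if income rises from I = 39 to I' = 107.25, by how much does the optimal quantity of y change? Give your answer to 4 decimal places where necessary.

From the CES first-order condition, (y/x)^(2) = p_x/p_y.
Hence y/x = (p_x/p_y)^(1/(2)), i.e. raised to the 0.5 power.
Substitute y = (y/x)·x into the budget: x* = I/(p_x + p_y·(y/x)).
Numerically y/x = 1.229223, so x* = 39/(11 + 7.28·1.229223) = 1.955 and y* = 1.229223·1.955 = 2.4031.
At I' = 107.25: y* = 6.6086. Change: 6.6086 − 2.4031 = 4.2055.

Δy* = 4.2055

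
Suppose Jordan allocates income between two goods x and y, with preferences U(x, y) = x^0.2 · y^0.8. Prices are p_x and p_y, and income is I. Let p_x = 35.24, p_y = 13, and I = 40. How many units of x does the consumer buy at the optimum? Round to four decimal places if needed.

x* = 0.227

The MRS is (1/4)·y/x. Set MRS = p_x/p_y.
So 0.2·p_y·y = 0.8·p_x·x; combined with the budget, a share 0.2 of income goes to x.
Demand: x*(p_x,p_y,I) = 0.2·I/p_x and y* = 0.8·I/p_y.
At p_x=35.24, p_y=13, I=40: x* = 0.2·40/35.24 = 0.227.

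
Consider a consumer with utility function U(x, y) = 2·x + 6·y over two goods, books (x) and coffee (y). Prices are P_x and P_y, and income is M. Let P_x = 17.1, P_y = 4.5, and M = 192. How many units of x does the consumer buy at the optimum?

x* = 0

Linear utility — the consumer picks whichever good has higher MU/price: 2/17.1 = 0.117 vs 6/4.5 = 1.3333.
y gives more utility per dollar, so spend all income on y: y* = M/P_y, x* = 0.
Numerically: x* = 0, y* = 42.6667.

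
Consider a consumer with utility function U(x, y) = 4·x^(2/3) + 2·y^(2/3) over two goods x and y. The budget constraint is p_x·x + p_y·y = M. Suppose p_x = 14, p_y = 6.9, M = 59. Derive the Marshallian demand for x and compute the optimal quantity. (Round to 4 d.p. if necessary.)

x* = 2.7824

Substitute y = (y/x)·x into the budget: x* = M/(p_x + p_y·(y/x)).
Numerically y/x = 1.044111, so x* = 59/(14 + 6.9·1.044111) = 2.7824.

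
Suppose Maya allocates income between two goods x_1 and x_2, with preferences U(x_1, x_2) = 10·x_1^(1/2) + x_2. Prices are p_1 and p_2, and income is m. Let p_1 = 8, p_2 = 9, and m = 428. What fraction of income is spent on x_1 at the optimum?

MU_x_1 = 5/√x_1, MU_x_2 = 1. Tangency: 5/√x_1 = p_1/p_2.
Solve: √x_1 = 5·p_2/p_1, so x_1*(p_1,p_2) = (5·p_2/p_1)², and x_2* = (m − p_1·x_1*)/p_2.
Plugging in: x_1* = (5·9/8)² = 31.6406, x_2* = 19.4306.
Expenditure on x_1: 8·31.6406 = 253.125; share = 0.5914.

share on x_1 = 0.5914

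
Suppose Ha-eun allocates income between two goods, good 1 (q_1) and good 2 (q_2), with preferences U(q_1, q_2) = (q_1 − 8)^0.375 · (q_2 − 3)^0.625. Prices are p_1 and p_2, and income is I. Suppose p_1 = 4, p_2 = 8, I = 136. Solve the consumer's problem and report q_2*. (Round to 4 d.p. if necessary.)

This is Cobb-Douglas in (q_1−8, q_2−3): tangency gives 0.375·p_2·(q_2−3) = 0.625·p_1·(q_1−8).
Substituting into the budget: q_1* = 8 + 0.375·(I − 8·p_1 − 3·p_2)/p_1, and q_2* = 3 + 0.625·(…)/p_2.
Discretionary income = 136 − 8·4 − 3·8 = 80; q_2* = 3 + 0.625·80/8 = 9.25.

q_2* = 9.25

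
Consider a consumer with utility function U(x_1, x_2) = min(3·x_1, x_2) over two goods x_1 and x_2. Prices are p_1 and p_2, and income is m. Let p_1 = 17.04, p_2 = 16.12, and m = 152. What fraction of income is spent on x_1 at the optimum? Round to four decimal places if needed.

With perfect complements, no substitution: consume in ratio x_1:x_2 = 1:3.
Budget: p_1·x_1 + p_2·3·x_1 = m, so (p_1 + 3·p_2)·x_1 = m.
Demand: x_1*(p_1,p_2,m) = m/(p_1 + 3·p_2), x_2* = 3·m/(p_1 + 3·p_2).
Here 17.04 + 3·16.12 = 65.4, giving x_1* = 2.3242 and x_2* = 6.9725.
Expenditure on x_1: 17.04·2.3242 = 39.6037; share = 0.2606.

share on x_1 = 0.2606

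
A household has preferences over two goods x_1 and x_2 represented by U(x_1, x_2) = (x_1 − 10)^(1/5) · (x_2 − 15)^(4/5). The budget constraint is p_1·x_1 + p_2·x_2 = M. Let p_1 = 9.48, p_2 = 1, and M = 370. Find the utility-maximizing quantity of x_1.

This is Cobb-Douglas in (x_1−10, x_2−15): tangency gives 0.2·p_2·(x_2−15) = 0.8·p_1·(x_1−10).
Substituting into the budget: x_1* = 10 + 0.2·(M − 10·p_1 − 15·p_2)/p_1, and x_2* = 15 + 0.8·(…)/p_2.
Discretionary income = 370 − 10·9.48 − 15·1 = 260.2; x_1* = 10 + 0.2·260.2/9.48 = 15.4895.

x_1* = 15.4895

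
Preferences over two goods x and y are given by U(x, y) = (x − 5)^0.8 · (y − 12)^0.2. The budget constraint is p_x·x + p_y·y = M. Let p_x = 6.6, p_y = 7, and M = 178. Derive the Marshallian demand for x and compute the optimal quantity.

x* = 12.3939

MRS = 4·(y−12)/(x−5). Tangency with p_x/p_y gives y−12 = (1/4)·(p_x/p_y)·(x−5).
Substituting into the budget: x* = 5 + 0.8·(M − 5·p_x − 12·p_y)/p_x, and y* = 12 + 0.2·(…)/p_y.
Discretionary income = 178 − 5·6.6 − 12·7 = 61; x* = 5 + 0.8·61/6.6 = 12.3939.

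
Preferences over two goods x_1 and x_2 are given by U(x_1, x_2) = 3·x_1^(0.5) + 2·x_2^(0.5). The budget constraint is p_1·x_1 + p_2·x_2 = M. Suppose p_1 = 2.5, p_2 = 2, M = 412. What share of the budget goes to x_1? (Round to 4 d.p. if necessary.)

From the CES first-order condition, (3/2)·(x_2/x_1)^(0.5) = p_1/p_2.
Hence x_2/x_1 = ((2/3)·p_1/p_2)^(1/(0.5)), i.e. raised to the 2 power.
With the ratio pinned down, the budget gives x_1* = M/(p_1 + p_2·(x_2/x_1)) and x_2* = (x_2/x_1)·x_1*.
Numerically x_2/x_1 = 0.694444, so x_1* = 412/(2.5 + 2·0.694444) = 105.9429 and x_2* = 0.694444·105.9429 = 73.5714.
Expenditure on x_1: 2.5·105.9429 = 264.8571; share = 0.6429.

share on x_1 = 0.6429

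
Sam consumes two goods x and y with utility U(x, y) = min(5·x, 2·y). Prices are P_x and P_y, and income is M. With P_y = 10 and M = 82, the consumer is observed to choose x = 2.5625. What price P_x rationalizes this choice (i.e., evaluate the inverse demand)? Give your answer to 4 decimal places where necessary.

Leontief preferences: the optimum is at the kink where x/2 = y/5, i.e. y = (5/2)·x.
Budget: P_x·x + P_y·(5/2)·x = M, so (2·P_x + 5·P_y)·x = 2·M.
Demand: x*(P_x,P_y,M) = 2·M/(2·P_x + 5·P_y), y* = 5·M/(2·P_x + 5·P_y).
Set x* = 2.5625 in the demand function and solve for P_x: P_x = 7.

P_x = 7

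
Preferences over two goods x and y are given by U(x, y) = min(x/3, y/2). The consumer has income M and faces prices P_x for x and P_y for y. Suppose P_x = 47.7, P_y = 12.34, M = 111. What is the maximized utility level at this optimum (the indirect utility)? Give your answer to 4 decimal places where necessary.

V = 0.6616

Leontief preferences: the optimum is at the kink where x/3 = y/2, i.e. y = (2/3)·x.
Budget: P_x·x + P_y·(2/3)·x = M, so (3·P_x + 2·P_y)·x = 3·M.
Demand: x*(P_x,P_y,M) = 3·M/(3·P_x + 2·P_y), y* = 2·M/(3·P_x + 2·P_y).
Here 3·47.7 + 2·12.34 = 167.78, giving x* = 1.9847 and y* = 1.3232.
Utility at the optimum: U(1.9847, 1.3232) = 0.6616.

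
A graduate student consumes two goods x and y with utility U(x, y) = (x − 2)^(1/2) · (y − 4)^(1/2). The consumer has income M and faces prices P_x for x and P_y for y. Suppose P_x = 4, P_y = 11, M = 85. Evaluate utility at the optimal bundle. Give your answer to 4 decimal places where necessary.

V = 2.4875

This is Cobb-Douglas in (x−2, y−4): tangency gives 0.5·P_y·(y−4) = 0.5·P_x·(x−2).
After buying the subsistence bundle (2, 4), a share 0.5 of the remaining income goes to x: x* = 2 + 0.5·(M − 2P_x − 4P_y)/P_x.
Discretionary income = 85 − 2·4 − 4·11 = 33; x* = 2 + 0.5·33/4 = 6.125; y* = 4 + 0.5·33/11 = 5.5.
Utility at the optimum: U(6.125, 5.5) = 2.4875.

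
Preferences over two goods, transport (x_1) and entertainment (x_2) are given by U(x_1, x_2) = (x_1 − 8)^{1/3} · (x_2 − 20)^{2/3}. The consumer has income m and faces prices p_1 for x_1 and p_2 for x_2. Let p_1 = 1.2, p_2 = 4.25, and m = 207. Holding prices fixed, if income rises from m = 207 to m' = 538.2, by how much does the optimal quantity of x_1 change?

Δx_1* = 92

Substituting into the budget: x_1* = 8 + 1/3·(m − 8·p_1 − 20·p_2)/p_1, and x_2* = 20 + 2/3·(…)/p_2.
Discretionary income = 207 − 8·1.2 − 20·4.25 = 112.4; x_1* = 8 + 1/3·112.4/1.2 = 39.2222.
At m' = 538.2: x_1* = 131.2222. Change: 131.2222 − 39.2222 = 92.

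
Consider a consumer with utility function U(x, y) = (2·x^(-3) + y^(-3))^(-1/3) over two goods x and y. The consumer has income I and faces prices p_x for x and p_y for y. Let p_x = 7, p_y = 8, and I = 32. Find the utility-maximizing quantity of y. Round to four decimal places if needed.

y* = 1.9269

MRS = MU_x/MU_y = 2·(y/x)^(4). Set equal to p_x/p_y.
Solve for the ratio: y/x = [(1/2)·p_x/p_y]^(0.25).
With the ratio pinned down, the budget gives x* = I/(p_x + p_y·(y/x)) and y* = (y/x)·x*.
Numerically y/x = 0.813288, so x* = 32/(7 + 8·0.813288) = 2.3693 and y* = 0.813288·2.3693 = 1.9269.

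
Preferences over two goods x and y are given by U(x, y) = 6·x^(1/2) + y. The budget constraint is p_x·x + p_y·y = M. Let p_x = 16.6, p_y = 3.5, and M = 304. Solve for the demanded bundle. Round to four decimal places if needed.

MU_x = 3/√x, MU_y = 1. Tangency: 3/√x = p_x/p_y.
Thus x* = (3·p_y/p_x)² — independent of M — with the rest of income spent on y.
Plugging in: x* = (3·3.5/16.6)² = 0.4001, y* = 84.9596.

x* = 0.4001, y* = 84.9596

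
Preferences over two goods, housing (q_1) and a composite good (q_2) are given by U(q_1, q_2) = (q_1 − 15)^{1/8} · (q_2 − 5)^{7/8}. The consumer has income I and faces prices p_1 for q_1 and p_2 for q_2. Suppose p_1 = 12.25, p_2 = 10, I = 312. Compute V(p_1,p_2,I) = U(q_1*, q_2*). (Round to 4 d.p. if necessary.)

V = 5.2341

This is Cobb-Douglas in (q_1−15, q_2−5): tangency gives 0.125·p_2·(q_2−5) = 0.875·p_1·(q_1−15).
After buying the subsistence bundle (15, 5), a share 0.125 of the remaining income goes to q_1: q_1* = 15 + 0.125·(I − 15p_1 − 5p_2)/p_1.
Discretionary income = 312 − 15·12.25 − 5·10 = 78.25; q_1* = 15 + 0.125·78.25/12.25 = 15.7985; q_2* = 5 + 0.875·78.25/10 = 11.8469.
Utility at the optimum: U(15.7985, 11.8469) = 5.2341.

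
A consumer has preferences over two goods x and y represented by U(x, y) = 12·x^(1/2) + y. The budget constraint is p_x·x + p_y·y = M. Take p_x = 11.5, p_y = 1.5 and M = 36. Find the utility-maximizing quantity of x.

x* = 0.6125

Utility is quasi-linear in y; the FOC for x is 6/√x = p_x/p_y.
Thus x* = (6·p_y/p_x)² — independent of M — with the rest of income spent on y.
Plugging in: x* = (6·1.5/11.5)² = 0.6125.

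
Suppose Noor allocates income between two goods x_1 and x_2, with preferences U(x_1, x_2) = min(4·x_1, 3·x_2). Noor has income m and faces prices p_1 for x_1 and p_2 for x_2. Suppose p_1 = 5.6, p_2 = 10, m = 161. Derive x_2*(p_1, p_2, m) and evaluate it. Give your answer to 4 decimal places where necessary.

x_2* = 11.338

Leontief preferences: the optimum is at the kink where x_1/3 = x_2/4, i.e. x_2 = (4/3)·x_1.
Budget: p_1·x_1 + p_2·(4/3)·x_1 = m, so (3·p_1 + 4·p_2)·x_1 = 3·m.
Demand: x_1*(p_1,p_2,m) = 3·m/(3·p_1 + 4·p_2), x_2* = 4·m/(3·p_1 + 4·p_2).
Here 3·5.6 + 4·10 = 56.8, giving x_2* = 11.338.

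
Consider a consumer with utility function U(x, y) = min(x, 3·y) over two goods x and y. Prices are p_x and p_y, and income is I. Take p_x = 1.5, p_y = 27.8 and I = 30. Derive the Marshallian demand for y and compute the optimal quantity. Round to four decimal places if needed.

With perfect complements, no substitution: consume in ratio x:y = 3:1.
Budget: p_x·x + p_y·(1/3)·x = I, so (3·p_x + p_y)·x = 3·I.
Demand: x*(p_x,p_y,I) = 3·I/(3·p_x + p_y), y* = I/(3·p_x + p_y).
Here 3·1.5 + 27.8 = 32.3, giving y* = 0.9288.

y* = 0.9288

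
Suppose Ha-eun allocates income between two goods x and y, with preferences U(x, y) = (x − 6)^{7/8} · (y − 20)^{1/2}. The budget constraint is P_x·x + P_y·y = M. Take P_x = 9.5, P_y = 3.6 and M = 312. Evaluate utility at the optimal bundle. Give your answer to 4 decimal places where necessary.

V = 38.5289

Discretionary income = 312 − 6·9.5 − 20·3.6 = 183; x* = 6 + 7/11·183/9.5 = 18.2584; y* = 20 + 4/11·183/3.6 = 38.4848.
Utility at the optimum: U(18.2584, 38.4848) = 38.5289.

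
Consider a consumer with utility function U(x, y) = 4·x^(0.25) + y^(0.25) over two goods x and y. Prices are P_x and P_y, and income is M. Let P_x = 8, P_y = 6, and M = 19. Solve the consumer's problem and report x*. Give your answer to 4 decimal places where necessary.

x* = 2.0241

MU_x ∝ 4·x^(-0.75), MU_y ∝ y^(-0.75), so MRS = 4·(y/x)^(0.75) = P_x/P_y.
Hence y/x = ((1/4)·P_x/P_y)^(1/(0.75)), i.e. raised to the 4/3 power.
With the ratio pinned down, the budget gives x* = M/(P_x + P_y·(y/x)) and y* = (y/x)·x*.
Numerically y/x = 0.23112, so x* = 19/(8 + 6·0.23112) = 2.0241.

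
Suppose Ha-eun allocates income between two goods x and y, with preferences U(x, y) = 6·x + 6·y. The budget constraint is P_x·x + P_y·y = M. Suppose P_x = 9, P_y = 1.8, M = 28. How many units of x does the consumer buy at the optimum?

Linear utility — the consumer picks whichever good has higher MU/price: 6/9 = 0.6667 vs 6/1.8 = 3.3333.
y gives more utility per dollar, so spend all income on y: y* = M/P_y, x* = 0.
Numerically: x* = 0, y* = 15.5556.

x* = 0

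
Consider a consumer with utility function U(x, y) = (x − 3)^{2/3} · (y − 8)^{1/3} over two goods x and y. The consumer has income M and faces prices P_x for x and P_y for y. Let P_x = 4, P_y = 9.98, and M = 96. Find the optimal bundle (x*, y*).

Let x' = x−3, y' = y−8. MRS = 2·y'/x' = P_x/P_y.
After buying the subsistence bundle (3, 8), a share 2/3 of the remaining income goes to x: x* = 3 + 2/3·(M − 3P_x − 8P_y)/P_x.
Discretionary income = 96 − 3·4 − 8·9.98 = 4.16; x* = 3 + 2/3·4.16/4 = 3.6933; y* = 8 + 1/3·4.16/9.98 = 8.1389.

x* = 3.6933, y* = 8.1389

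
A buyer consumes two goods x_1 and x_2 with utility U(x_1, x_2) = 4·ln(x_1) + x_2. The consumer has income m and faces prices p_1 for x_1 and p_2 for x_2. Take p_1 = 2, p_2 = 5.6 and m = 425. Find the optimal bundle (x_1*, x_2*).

So x_1*(p_1,p_2) = 4·p_2/p_1, independent of income; and x_2* = (m − 4·p_2)/p_2.
At the given prices: x_1* = 4·5.6/2 = 11.2, and x_2* = 71.8929.

x_1* = 11.2, x_2* = 71.8929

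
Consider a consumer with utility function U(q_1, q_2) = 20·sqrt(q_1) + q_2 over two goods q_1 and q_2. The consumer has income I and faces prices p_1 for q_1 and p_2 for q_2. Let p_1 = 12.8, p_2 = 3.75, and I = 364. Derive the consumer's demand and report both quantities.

Utility is quasi-linear in q_2; the FOC for q_1 is 10/√q_1 = p_1/p_2.
Solve: √q_1 = 10·p_2/p_1, so q_1*(p_1,p_2) = (10·p_2/p_1)², and q_2* = (I − p_1·q_1*)/p_2.
Plugging in: q_1* = (10·3.75/12.8)² = 8.5831, q_2* = 67.7698.

q_1* = 8.5831, q_2* = 67.7698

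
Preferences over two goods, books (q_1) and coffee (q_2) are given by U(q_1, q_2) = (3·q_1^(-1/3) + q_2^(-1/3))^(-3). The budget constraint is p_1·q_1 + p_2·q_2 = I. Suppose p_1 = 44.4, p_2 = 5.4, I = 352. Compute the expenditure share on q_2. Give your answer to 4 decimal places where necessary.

MU_q_1 ∝ 3·q_1^(-4/3), MU_q_2 ∝ q_2^(-4/3), so MRS = 3·(q_2/q_1)^(4/3) = p_1/p_2.
Hence q_2/q_1 = ((1/3)·p_1/p_2)^(1/(4/3)), i.e. raised to the 0.75 power.
With the ratio pinned down, the budget gives q_1* = I/(p_1 + p_2·(q_2/q_1)) and q_2* = (q_2/q_1)·q_1*.
Numerically q_2/q_1 = 2.130105, so q_1* = 352/(44.4 + 5.4·2.130105) = 6.2967 and q_2* = 2.130105·6.2967 = 13.4126.
Expenditure on q_2: 5.4·13.4126 = 72.4279; share = 0.2058.

share on q_2 = 0.2058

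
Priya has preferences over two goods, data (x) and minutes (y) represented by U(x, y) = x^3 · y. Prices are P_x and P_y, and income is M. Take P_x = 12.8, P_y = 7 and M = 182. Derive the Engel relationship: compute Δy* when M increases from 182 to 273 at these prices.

Δy* = 3.25

MU_x/MU_y = (3·y)/(x); tangency sets this equal to P_x/P_y.
So 3·P_y·y = P_x·x; combined with the budget, a share 0.75 of income goes to x.
Demand: x*(P_x,P_y,M) = 0.75·M/P_x and y* = 0.25·M/P_y.
At P_x=12.8, P_y=7, M=182: y* = 0.25·182/7 = 6.5.
At M' = 273: y* = 9.75. Change: 9.75 − 6.5 = 3.25.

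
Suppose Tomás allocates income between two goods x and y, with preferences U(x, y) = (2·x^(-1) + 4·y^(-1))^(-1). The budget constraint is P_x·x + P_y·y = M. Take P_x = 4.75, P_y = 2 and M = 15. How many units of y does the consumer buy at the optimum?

From the CES first-order condition, (1/2)·(y/x)^(2) = P_x/P_y.
Hence y/x = (2·P_x/P_y)^(1/(2)), i.e. raised to the 0.5 power.
With the ratio pinned down, the budget gives x* = M/(P_x + P_y·(y/x)) and y* = (y/x)·x*.
Numerically y/x = 2.179449, so x* = 15/(4.75 + 2·2.179449) = 1.6467 and y* = 2.179449·1.6467 = 3.589.

y* = 3.589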